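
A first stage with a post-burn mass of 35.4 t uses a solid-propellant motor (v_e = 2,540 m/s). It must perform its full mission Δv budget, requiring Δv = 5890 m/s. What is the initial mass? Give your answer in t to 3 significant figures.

Using Δv = v_e ln(m₀/m_f): m₀/m_f = exp(Δv / v_e) = exp(5890 / 2540.0) = exp(2.3189) = 10.1645.
m₀ = m_f × 10.1645 = 35.4 × 10.1645 = 359.823 t.

initial mass ≈ 360 t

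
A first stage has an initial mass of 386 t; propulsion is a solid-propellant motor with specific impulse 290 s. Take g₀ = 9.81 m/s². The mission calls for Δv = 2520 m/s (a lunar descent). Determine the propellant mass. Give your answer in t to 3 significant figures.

v_e = Isp · g₀ = 290 × 9.81 = 2844.9 m/s.
m₀/m_f = exp(Δv / v_e) = exp(2520 / 2844.9) = exp(0.8858) = 2.4249.
m_f = 386 / 2.4249 = 159.182 t, so propellant = m₀ − m_f = 386 − 159.182 = 226.818 t.

propellant mass ≈ 227 t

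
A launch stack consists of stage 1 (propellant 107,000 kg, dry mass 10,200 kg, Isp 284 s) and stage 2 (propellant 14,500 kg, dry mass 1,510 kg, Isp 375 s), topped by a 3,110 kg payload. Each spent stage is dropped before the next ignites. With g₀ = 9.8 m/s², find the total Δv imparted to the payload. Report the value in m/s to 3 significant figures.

Ignition mass of stage 1 = 107,000+10,200 + 14,500+1,510 + 3,110 = 136,320 kg.
Stage 1: m₀ = 136,320 kg, m_f = 136,320 − 107,000 = 29,320 kg; Δv = 284×9.8×ln(4.649) = 2783.2×1.5367 ≈ 4277 m/s.
Stage 2: m₀ = 19,120 kg, m_f = 19,120 − 14,500 = 4,620 kg; Δv = 375×9.8×ln(4.139) = 3675.0×1.4203 ≈ 5220 m/s.
Total Δv = 4277 + 5220 = 9497 m/s.

Δv ≈ 9500 m/s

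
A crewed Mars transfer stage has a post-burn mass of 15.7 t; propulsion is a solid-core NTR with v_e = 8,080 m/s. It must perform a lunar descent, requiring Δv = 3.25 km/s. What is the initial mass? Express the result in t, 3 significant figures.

initial mass ≈ 23.5 t

m₀/m_f = exp(Δv / v_e) = exp(3250 / 8080.0) = exp(0.4022) = 1.4952.
m₀ = m_f × 1.4952 = 15.7 × 1.4952 = 23.4746 t.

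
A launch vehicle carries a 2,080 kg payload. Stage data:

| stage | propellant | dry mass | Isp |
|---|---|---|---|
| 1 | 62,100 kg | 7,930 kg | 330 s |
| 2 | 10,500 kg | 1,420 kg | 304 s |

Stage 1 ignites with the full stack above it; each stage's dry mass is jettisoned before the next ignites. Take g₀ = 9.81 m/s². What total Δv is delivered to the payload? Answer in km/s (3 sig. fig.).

Ignition mass of stage 1 = 62,100+7,930 + 10,500+1,420 + 2,080 = 84,030 kg.
Stage 1: m₀ = 84,030 kg, m_f = 84,030 − 62,100 = 21,930 kg; Δv = 330×9.81×ln(3.832) = 3237.3×1.3433 ≈ 4349 m/s.
Stage 2: m₀ = 14,000 kg, m_f = 14,000 − 10,500 = 3,500 kg; Δv = 304×9.81×ln(4) = 2982.2×1.3863 ≈ 4134 m/s.
Total Δv = 4349 + 4134 = 8483 m/s.

Δv ≈ 8.48 km/s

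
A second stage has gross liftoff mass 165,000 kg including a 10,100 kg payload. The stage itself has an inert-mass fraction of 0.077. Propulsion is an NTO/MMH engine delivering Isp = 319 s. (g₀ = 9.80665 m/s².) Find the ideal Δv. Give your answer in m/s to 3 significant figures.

Δv ≈ 6300 m/s

Stage wet mass = m₀ − payload = 165,000 − 10,100 = 154,900 kg.
Stage dry mass = ε × stage wet mass = 0.077 × 154,900 = 11,927.3 kg.
Burnout mass m_f = stage dry + payload = 11,927.3 + 10,100 = 22,027.3 kg.
v_e = Isp · g₀ = 319 × 9.80665 = 3128.3 m/s.
By the Tsiolkovsky rocket equation, Δv = v_e · ln(165,000/22,027.3) = 3128.3 × ln(7.491) = 3128.3 × 2.0137 ≈ 6299 m/s.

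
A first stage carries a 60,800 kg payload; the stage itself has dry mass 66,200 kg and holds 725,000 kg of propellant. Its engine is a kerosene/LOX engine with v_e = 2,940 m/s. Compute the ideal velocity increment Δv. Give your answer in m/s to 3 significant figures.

m₀ = payload + dry + propellant = 60,800 + 66,200 + 725,000 = 852,000 kg.
m_f = payload + dry = 60,800 + 66,200 = 127,000 kg.
From the ideal rocket equation, Δv = v_e · ln(m₀/m_f) = 2940.0 × ln(6.709) = 2940.0 × 1.9034 ≈ 5596.0 m/s.

Δv ≈ 5600 m/s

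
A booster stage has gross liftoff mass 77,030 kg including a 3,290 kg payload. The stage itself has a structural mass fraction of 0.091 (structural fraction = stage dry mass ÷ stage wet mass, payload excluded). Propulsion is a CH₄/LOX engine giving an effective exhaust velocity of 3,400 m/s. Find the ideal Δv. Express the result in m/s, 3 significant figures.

Stage wet mass = m₀ − payload = 77,030 − 3,290 = 73,740 kg.
Stage dry mass = ε × stage wet mass = 0.091 × 73,740 = 6,710.34 kg.
Burnout mass m_f = stage dry + payload = 6,710.34 + 3,290 = 10,000.34 kg.
Δv = v_e · ln(77,030/10,000.34) = 3400.0 × ln(7.703) = 3400.0 × 2.0416 ≈ 6941 m/s.

Δv ≈ 6940 m/s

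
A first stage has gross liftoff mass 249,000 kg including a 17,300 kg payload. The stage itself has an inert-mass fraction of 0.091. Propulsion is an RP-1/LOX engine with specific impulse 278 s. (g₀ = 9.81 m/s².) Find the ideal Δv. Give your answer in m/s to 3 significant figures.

Δv ≈ 5100 m/s

Stage wet mass = m₀ − payload = 249,000 − 17,300 = 231,700 kg.
Stage dry mass = ε × stage wet mass = 0.091 × 231,700 = 21,084.7 kg.
Burnout mass m_f = stage dry + payload = 21,084.7 + 17,300 = 38,384.7 kg.
v_e = Isp · g₀ = 278 × 9.81 = 2727.2 m/s.
Using Δv = v_e ln(m₀/m_f): Δv = v_e · ln(249,000/38,384.7) = 2727.2 × ln(6.487) = 2727.2 × 1.8698 ≈ 5099 m/s.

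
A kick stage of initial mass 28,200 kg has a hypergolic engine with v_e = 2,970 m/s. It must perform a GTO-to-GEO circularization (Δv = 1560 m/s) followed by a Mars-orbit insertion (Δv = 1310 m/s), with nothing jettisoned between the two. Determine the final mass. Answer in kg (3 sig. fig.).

After the first burn: m = 28200 × exp(−1560/2970.0) = 28200 × 0.59141 = 16,677.8 kg.
After the second burn: m = 16,677.8 × exp(−1310/2970.0) = 16,677.8 × 0.64334 = 10,729.5 kg.

final mass ≈ 10700 kg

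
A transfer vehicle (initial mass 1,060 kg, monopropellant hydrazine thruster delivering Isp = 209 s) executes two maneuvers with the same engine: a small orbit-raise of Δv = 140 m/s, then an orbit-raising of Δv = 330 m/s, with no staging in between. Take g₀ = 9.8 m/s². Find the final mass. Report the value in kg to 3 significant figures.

final mass ≈ 843 kg

v_e = Isp · g₀ = 209 × 9.8 = 2048.2 m/s.
After the first burn: m = 1060 × exp(−140/2048.2) = 1060 × 0.93393 = 989.966 kg.
After the second burn: m = 989.966 × exp(−330/2048.2) = 989.966 × 0.85119 = 842.649 kg.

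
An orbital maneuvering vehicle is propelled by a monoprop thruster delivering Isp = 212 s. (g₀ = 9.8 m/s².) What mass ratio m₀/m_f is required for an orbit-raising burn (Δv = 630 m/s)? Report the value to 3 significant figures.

v_e = Isp · g₀ = 212 × 9.8 = 2077.6 m/s.
From the ideal rocket equation, m₀/m_f = exp(Δv / v_e) = exp(630 / 2077.6) = exp(0.3032) = 1.3542.

mass ratio ≈ 1.35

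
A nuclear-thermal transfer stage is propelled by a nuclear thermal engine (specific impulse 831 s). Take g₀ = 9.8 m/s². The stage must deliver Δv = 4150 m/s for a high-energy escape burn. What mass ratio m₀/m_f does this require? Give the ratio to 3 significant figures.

v_e = Isp · g₀ = 831 × 9.8 = 8143.8 m/s.
m₀/m_f = exp(Δv / v_e) = exp(4150 / 8143.8) = exp(0.5096) = 1.6646.

mass ratio ≈ 1.66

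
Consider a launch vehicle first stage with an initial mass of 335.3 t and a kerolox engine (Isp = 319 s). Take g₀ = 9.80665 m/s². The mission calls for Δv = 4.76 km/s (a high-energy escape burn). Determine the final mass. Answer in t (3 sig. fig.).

v_e = Isp · g₀ = 319 × 9.80665 = 3128.3 m/s.
Using Δv = v_e ln(m₀/m_f): m₀/m_f = exp(Δv / v_e) = exp(4760 / 3128.3) = exp(1.5216) = 4.5795.
m_f = m₀ / 4.5795 = 335.3 / 4.5795 = 73.2176 t.

final mass ≈ 73.2 t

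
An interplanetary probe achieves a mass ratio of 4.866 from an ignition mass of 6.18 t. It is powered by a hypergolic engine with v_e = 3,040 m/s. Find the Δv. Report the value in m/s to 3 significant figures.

Δv ≈ 4810 m/s

Rocket equation: Δv = v_e · ln(4.866) = 3040.0 × 1.5823 ≈ 4810.1 m/s.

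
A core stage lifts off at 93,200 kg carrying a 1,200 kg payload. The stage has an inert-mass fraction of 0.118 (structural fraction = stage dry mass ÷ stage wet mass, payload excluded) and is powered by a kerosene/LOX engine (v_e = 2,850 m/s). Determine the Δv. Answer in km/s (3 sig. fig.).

Δv ≈ 5.83 km/s

Stage wet mass = m₀ − payload = 93,200 − 1,200 = 92,000 kg.
Stage dry mass = ε × stage wet mass = 0.118 × 92,000 = 10,856 kg.
Burnout mass m_f = stage dry + payload = 10,856 + 1,200 = 12,056 kg.
Δv = v_e · ln(93,200/12,056) = 2850.0 × ln(7.731) = 2850.0 × 2.0452 ≈ 5829 m/s.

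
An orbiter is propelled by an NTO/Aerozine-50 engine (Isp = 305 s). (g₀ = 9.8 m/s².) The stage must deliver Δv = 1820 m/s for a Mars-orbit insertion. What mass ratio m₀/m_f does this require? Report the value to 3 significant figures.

mass ratio ≈ 1.84

v_e = Isp · g₀ = 305 × 9.8 = 2989.0 m/s.
By the Tsiolkovsky rocket equation, m₀/m_f = exp(Δv / v_e) = exp(1820 / 2989.0) = exp(0.6089) = 1.8384.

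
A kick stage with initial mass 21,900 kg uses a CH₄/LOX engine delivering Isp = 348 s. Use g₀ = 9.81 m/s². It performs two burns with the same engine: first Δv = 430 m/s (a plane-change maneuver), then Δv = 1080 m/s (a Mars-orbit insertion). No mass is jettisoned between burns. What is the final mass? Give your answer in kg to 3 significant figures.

v_e = Isp · g₀ = 348 × 9.81 = 3413.9 m/s.
After the first burn: m = 21900 × exp(−430/3413.9) = 21900 × 0.88165 = 19,308.1 kg.
After the second burn: m = 19,308.1 × exp(−1080/3413.9) = 19,308.1 × 0.72880 = 14,071.7 kg.

final mass ≈ 14100 kg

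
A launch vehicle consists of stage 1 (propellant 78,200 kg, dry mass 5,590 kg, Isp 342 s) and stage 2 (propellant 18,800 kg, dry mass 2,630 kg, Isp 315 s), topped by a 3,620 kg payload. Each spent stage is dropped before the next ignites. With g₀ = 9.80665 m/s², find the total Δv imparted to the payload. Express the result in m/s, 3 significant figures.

Ignition mass of stage 1 = 78,200+5,590 + 18,800+2,630 + 3,620 = 108,840 kg.
Stage 1: m₀ = 108,840 kg, m_f = 108,840 − 78,200 = 30,640 kg; Δv = 342×9.80665×ln(3.552) = 3353.9×1.2676 ≈ 4251 m/s.
Stage 2: m₀ = 25,050 kg, m_f = 25,050 − 18,800 = 6,250 kg; Δv = 315×9.80665×ln(4.008) = 3089.1×1.3883 ≈ 4289 m/s.
Total Δv = 4251 + 4289 = 8540 m/s.

Δv ≈ 8540 m/s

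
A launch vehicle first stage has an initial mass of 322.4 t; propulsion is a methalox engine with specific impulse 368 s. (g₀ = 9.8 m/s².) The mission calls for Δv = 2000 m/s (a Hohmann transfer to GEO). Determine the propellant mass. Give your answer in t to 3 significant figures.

propellant mass ≈ 137 t

v_e = Isp · g₀ = 368 × 9.8 = 3606.4 m/s.
From the ideal rocket equation, m₀/m_f = exp(Δv / v_e) = exp(2000 / 3606.4) = exp(0.5546) = 1.7412.
m_f = 322.4 / 1.7412 = 185.16 t, so propellant = m₀ − m_f = 322.4 − 185.16 = 137.24 t.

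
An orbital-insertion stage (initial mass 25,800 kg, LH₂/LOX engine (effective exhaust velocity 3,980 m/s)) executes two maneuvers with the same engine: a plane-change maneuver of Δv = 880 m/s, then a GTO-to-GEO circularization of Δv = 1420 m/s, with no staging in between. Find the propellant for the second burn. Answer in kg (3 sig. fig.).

propellant for the second burn ≈ 6210 kg

After the first burn: m = 25800 × exp(−880/3980.0) = 25800 × 0.80163 = 20,682.1 kg.
After the second burn: m = 20,682.1 × exp(−1420/3980.0) = 20,682.1 × 0.69992 = 14,475.8 kg.
Second-burn propellant = 20,682.1 − 14,475.8 = 6,206.3 kg.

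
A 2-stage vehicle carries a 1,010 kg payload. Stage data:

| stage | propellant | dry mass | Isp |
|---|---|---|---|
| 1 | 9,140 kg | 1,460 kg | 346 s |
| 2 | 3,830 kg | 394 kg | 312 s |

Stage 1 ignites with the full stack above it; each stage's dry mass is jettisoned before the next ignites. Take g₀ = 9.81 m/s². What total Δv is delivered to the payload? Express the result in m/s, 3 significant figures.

Ignition mass of stage 1 = 9,140+1,460 + 3,830+394 + 1,010 = 15,834 kg.
Stage 1: m₀ = 15,834 kg, m_f = 15,834 − 9,140 = 6,694 kg; Δv = 346×9.81×ln(2.365) = 3394.3×0.8609 ≈ 2922 m/s.
Stage 2: m₀ = 5,234 kg, m_f = 5,234 − 3,830 = 1,404 kg; Δv = 312×9.81×ln(3.728) = 3060.7×1.3159 ≈ 4027 m/s.
Total Δv = 2922 + 4027 = 6949 m/s.

Δv ≈ 6950 m/s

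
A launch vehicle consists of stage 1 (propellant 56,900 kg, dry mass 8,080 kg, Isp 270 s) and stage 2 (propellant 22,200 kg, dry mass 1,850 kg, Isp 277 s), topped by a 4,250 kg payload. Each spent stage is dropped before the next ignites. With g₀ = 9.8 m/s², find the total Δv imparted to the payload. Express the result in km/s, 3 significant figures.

Δv ≈ 6.66 km/s

Ignition mass of stage 1 = 56,900+8,080 + 22,200+1,850 + 4,250 = 93,280 kg.
Stage 1: m₀ = 93,280 kg, m_f = 93,280 − 56,900 = 36,380 kg; Δv = 270×9.8×ln(2.564) = 2646.0×0.9416 ≈ 2491 m/s.
Stage 2: m₀ = 28,300 kg, m_f = 28,300 − 22,200 = 6,100 kg; Δv = 277×9.8×ln(4.639) = 2714.6×1.5346 ≈ 4166 m/s.
Total Δv = 2491 + 4166 = 6657 m/s.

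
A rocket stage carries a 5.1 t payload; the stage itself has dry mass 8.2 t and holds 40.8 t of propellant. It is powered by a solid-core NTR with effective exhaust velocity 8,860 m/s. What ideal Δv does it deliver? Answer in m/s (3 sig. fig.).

Δv ≈ 12400 m/s

m₀ = payload + dry + propellant = 5.1 + 8.2 + 40.8 = 54.1 t.
m_f = payload + dry = 5.1 + 8.2 = 13.3 t.
Δv = v_e · ln(m₀/m_f) = 8860.0 × ln(4.068) = 8860.0 × 1.4031 ≈ 12431.2 m/s.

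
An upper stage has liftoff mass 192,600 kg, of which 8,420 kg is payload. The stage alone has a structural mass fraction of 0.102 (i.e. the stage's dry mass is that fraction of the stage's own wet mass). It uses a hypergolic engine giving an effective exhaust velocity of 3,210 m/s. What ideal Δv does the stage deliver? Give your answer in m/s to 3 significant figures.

Δv ≈ 6280 m/s

Stage wet mass = m₀ − payload = 192,600 − 8,420 = 184,180 kg.
Stage dry mass = ε × stage wet mass = 0.102 × 184,180 = 18,786.4 kg.
Burnout mass m_f = stage dry + payload = 18,786.4 + 8,420 = 27,206.4 kg.
By the Tsiolkovsky rocket equation, Δv = v_e · ln(192,600/27,206.4) = 3210.0 × ln(7.079) = 3210.0 × 1.9572 ≈ 6282 m/s.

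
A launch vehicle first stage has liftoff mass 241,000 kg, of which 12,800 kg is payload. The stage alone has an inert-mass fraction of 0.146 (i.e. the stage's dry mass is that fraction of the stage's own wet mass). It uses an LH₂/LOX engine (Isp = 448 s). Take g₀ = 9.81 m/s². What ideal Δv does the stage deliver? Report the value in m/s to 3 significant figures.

Stage wet mass = m₀ − payload = 241,000 − 12,800 = 228,200 kg.
Stage dry mass = ε × stage wet mass = 0.146 × 228,200 = 33,317.2 kg.
Burnout mass m_f = stage dry + payload = 33,317.2 + 12,800 = 46,117.2 kg.
v_e = Isp · g₀ = 448 × 9.81 = 4394.9 m/s.
Rocket equation: Δv = v_e · ln(241,000/46,117.2) = 4394.9 × ln(5.226) = 4394.9 × 1.6536 ≈ 7267 m/s.

Δv ≈ 7270 m/s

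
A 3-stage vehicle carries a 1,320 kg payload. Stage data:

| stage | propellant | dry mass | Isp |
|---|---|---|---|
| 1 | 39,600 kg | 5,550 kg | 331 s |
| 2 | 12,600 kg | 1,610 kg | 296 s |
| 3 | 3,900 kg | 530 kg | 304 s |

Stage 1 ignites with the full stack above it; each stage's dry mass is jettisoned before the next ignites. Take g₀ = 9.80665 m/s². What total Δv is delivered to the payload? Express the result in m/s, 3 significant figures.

Ignition mass of stage 1 = 39,600+5,550 + 12,600+1,610 + 3,900+530 + 1,320 = 65,110 kg.
Stage 1: m₀ = 65,110 kg, m_f = 65,110 − 39,600 = 25,510 kg; Δv = 331×9.80665×ln(2.552) = 3246.0×0.9370 ≈ 3042 m/s.
Stage 2: m₀ = 19,960 kg, m_f = 19,960 − 12,600 = 7,360 kg; Δv = 296×9.80665×ln(2.712) = 2902.8×0.9977 ≈ 2896 m/s.
Stage 3: m₀ = 5,750 kg, m_f = 5,750 − 3,900 = 1,850 kg; Δv = 304×9.80665×ln(3.108) = 2981.2×1.1340 ≈ 3381 m/s.
Total Δv = 3042 + 2896 + 3381 = 9319 m/s.

Δv ≈ 9320 m/s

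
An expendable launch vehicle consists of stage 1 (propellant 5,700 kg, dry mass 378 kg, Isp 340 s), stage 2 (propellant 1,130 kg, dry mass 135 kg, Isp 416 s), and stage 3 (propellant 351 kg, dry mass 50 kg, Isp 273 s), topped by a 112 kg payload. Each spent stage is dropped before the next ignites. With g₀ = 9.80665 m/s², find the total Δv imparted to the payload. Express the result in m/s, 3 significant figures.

Ignition mass of stage 1 = 5,700+378 + 1,130+135 + 351+50 + 112 = 7,856 kg.
Stage 1: m₀ = 7,856 kg, m_f = 7,856 − 5,700 = 2,156 kg; Δv = 340×9.80665×ln(3.644) = 3334.3×1.2930 ≈ 4311 m/s.
Stage 2: m₀ = 1,778 kg, m_f = 1,778 − 1,130 = 648 kg; Δv = 416×9.80665×ln(2.744) = 4079.6×1.0094 ≈ 4118 m/s.
Stage 3: m₀ = 513 kg, m_f = 513 − 351 = 162 kg; Δv = 273×9.80665×ln(3.167) = 2677.2×1.1527 ≈ 3086 m/s.
Total Δv = 4311 + 4118 + 3086 = 11515 m/s.

Δv ≈ 11500 m/s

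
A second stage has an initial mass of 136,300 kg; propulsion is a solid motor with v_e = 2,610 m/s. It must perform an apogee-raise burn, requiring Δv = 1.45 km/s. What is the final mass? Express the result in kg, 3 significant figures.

By the Tsiolkovsky rocket equation, m₀/m_f = exp(Δv / v_e) = exp(1450 / 2610.0) = exp(0.5556) = 1.7429.
m_f = m₀ / 1.7429 = 136,300 / 1.7429 = 78,203 kg.

final mass ≈ 78200 kg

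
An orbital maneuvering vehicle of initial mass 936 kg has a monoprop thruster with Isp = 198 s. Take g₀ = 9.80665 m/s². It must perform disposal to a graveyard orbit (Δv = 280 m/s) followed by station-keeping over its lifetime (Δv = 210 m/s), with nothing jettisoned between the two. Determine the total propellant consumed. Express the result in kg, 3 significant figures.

v_e = Isp · g₀ = 198 × 9.80665 = 1941.7 m/s.
After the first burn: m = 936 × exp(−280/1941.7) = 936 × 0.86571 = 810.305 kg.
After the second burn: m = 810.305 × exp(−210/1941.7) = 810.305 × 0.89749 = 727.241 kg.
Total propellant = m₀ − m_final = 936 − 727.241 = 208.759 kg.

total propellant consumed ≈ 209 kg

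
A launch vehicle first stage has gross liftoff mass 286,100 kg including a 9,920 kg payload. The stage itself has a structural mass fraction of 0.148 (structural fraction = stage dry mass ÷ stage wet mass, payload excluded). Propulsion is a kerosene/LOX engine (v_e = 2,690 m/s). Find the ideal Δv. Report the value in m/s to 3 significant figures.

Δv ≈ 4650 m/s

Stage wet mass = m₀ − payload = 286,100 − 9,920 = 276,180 kg.
Stage dry mass = ε × stage wet mass = 0.148 × 276,180 = 40,874.6 kg.
Burnout mass m_f = stage dry + payload = 40,874.6 + 9,920 = 50,794.6 kg.
Using Δv = v_e ln(m₀/m_f): Δv = v_e · ln(286,100/50,794.6) = 2690.0 × ln(5.632) = 2690.0 × 1.7286 ≈ 4650 m/s.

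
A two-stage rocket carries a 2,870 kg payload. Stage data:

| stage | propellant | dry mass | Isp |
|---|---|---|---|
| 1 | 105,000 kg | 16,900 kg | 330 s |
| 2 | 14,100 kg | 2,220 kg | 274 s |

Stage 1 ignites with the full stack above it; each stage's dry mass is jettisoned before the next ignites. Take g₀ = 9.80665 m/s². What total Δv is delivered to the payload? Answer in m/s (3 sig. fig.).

Ignition mass of stage 1 = 105,000+16,900 + 14,100+2,220 + 2,870 = 141,090 kg.
Stage 1: m₀ = 141,090 kg, m_f = 141,090 − 105,000 = 36,090 kg; Δv = 330×9.80665×ln(3.909) = 3236.2×1.3634 ≈ 4412 m/s.
Stage 2: m₀ = 19,190 kg, m_f = 19,190 − 14,100 = 5,090 kg; Δv = 274×9.80665×ln(3.77) = 2687.0×1.3271 ≈ 3566 m/s.
Total Δv = 4412 + 3566 = 7978 m/s.

Δv ≈ 7980 m/s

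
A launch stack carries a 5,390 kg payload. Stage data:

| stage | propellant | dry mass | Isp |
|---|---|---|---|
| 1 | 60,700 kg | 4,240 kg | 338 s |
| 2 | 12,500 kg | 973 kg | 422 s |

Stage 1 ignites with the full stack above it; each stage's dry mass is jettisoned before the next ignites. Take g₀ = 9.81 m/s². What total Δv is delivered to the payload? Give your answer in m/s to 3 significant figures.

Δv ≈ 8770 m/s

Ignition mass of stage 1 = 60,700+4,240 + 12,500+973 + 5,390 = 83,803 kg.
Stage 1: m₀ = 83,803 kg, m_f = 83,803 − 60,700 = 23,103 kg; Δv = 338×9.81×ln(3.627) = 3315.8×1.2885 ≈ 4272 m/s.
Stage 2: m₀ = 18,863 kg, m_f = 18,863 − 12,500 = 6,363 kg; Δv = 422×9.81×ln(2.964) = 4139.8×1.0867 ≈ 4499 m/s.
Total Δv = 4272 + 4499 = 8771 m/s.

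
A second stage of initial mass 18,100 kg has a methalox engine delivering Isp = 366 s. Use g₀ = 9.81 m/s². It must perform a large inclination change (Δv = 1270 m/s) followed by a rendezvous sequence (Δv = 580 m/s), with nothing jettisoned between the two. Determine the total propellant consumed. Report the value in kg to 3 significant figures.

total propellant consumed ≈ 7290 kg

v_e = Isp · g₀ = 366 × 9.81 = 3590.5 m/s.
After the first burn: m = 18100 × exp(−1270/3590.5) = 18100 × 0.70207 = 12,707.5 kg.
After the second burn: m = 12,707.5 × exp(−580/3590.5) = 12,707.5 × 0.85083 = 10,811.9 kg.
Total propellant = m₀ − m_final = 18100 − 10,811.9 = 7,288.1 kg.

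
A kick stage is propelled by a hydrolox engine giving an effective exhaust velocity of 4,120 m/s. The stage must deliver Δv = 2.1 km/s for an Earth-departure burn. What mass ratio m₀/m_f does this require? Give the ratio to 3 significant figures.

mass ratio ≈ 1.66

From the ideal rocket equation, m₀/m_f = exp(Δv / v_e) = exp(2100 / 4120.0) = exp(0.5097) = 1.6648.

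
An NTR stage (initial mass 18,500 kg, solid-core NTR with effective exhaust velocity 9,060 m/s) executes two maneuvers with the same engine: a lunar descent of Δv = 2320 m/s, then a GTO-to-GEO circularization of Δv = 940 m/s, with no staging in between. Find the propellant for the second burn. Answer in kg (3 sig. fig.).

After the first burn: m = 18500 × exp(−2320/9060.0) = 18500 × 0.77409 = 14,320.7 kg.
After the second burn: m = 14,320.7 × exp(−940/9060.0) = 14,320.7 × 0.90145 = 12,909.4 kg.
Second-burn propellant = 14,320.7 − 12,909.4 = 1,411.3 kg.

propellant for the second burn ≈ 1410 kg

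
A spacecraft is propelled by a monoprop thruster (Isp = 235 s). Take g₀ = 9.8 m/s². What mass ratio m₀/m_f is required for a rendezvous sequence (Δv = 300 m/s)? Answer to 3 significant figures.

mass ratio ≈ 1.14

v_e = Isp · g₀ = 235 × 9.8 = 2303.0 m/s.
Rocket equation: m₀/m_f = exp(Δv / v_e) = exp(300 / 2303.0) = exp(0.1303) = 1.1391.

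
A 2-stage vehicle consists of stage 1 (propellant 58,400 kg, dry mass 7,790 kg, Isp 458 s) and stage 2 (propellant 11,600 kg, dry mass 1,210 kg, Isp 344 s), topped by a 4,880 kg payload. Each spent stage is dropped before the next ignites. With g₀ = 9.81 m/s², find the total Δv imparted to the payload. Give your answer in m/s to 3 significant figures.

Ignition mass of stage 1 = 58,400+7,790 + 11,600+1,210 + 4,880 = 83,880 kg.
Stage 1: m₀ = 83,880 kg, m_f = 83,880 − 58,400 = 25,480 kg; Δv = 458×9.81×ln(3.292) = 4493.0×1.1915 ≈ 5353 m/s.
Stage 2: m₀ = 17,690 kg, m_f = 17,690 − 11,600 = 6,090 kg; Δv = 344×9.81×ln(2.905) = 3374.6×1.0664 ≈ 3599 m/s.
Total Δv = 5353 + 3599 = 8952 m/s.

Δv ≈ 8950 m/s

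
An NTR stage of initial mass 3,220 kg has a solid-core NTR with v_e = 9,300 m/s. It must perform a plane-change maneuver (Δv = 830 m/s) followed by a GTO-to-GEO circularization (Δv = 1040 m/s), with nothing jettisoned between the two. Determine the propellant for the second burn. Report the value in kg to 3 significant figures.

After the first burn: m = 3220 × exp(−830/9300.0) = 3220 × 0.91462 = 2,945.08 kg.
After the second burn: m = 2,945.08 × exp(−1040/9300.0) = 2,945.08 × 0.89420 = 2,633.49 kg.
Second-burn propellant = 2,945.08 − 2,633.49 = 311.59 kg.

propellant for the second burn ≈ 312 kg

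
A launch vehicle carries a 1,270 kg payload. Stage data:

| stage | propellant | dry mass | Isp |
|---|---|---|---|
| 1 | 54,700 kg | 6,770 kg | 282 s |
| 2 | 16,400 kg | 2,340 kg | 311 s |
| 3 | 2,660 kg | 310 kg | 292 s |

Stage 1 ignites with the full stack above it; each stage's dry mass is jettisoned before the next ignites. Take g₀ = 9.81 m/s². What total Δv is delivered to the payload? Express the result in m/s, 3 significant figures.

Δv ≈ 9530 m/s

Ignition mass of stage 1 = 54,700+6,770 + 16,400+2,340 + 2,660+310 + 1,270 = 84,450 kg.
Stage 1: m₀ = 84,450 kg, m_f = 84,450 − 54,700 = 29,750 kg; Δv = 282×9.81×ln(2.839) = 2766.4×1.0433 ≈ 2886 m/s.
Stage 2: m₀ = 22,980 kg, m_f = 22,980 − 16,400 = 6,580 kg; Δv = 311×9.81×ln(3.492) = 3050.9×1.2506 ≈ 3815 m/s.
Stage 3: m₀ = 4,240 kg, m_f = 4,240 − 2,660 = 1,580 kg; Δv = 292×9.81×ln(2.684) = 2864.5×0.9871 ≈ 2828 m/s.
Total Δv = 2886 + 3815 + 2828 = 9529 m/s.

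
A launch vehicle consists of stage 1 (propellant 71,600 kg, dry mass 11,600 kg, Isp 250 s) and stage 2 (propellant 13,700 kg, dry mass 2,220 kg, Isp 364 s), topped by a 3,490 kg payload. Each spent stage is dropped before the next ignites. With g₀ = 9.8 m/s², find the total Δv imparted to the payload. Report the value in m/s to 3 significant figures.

Ignition mass of stage 1 = 71,600+11,600 + 13,700+2,220 + 3,490 = 102,610 kg.
Stage 1: m₀ = 102,610 kg, m_f = 102,610 − 71,600 = 31,010 kg; Δv = 250×9.8×ln(3.309) = 2450.0×1.1966 ≈ 2932 m/s.
Stage 2: m₀ = 19,410 kg, m_f = 19,410 − 13,700 = 5,710 kg; Δv = 364×9.8×ln(3.399) = 3567.2×1.2236 ≈ 4365 m/s.
Total Δv = 2932 + 4365 = 7297 m/s.

Δv ≈ 7300 m/s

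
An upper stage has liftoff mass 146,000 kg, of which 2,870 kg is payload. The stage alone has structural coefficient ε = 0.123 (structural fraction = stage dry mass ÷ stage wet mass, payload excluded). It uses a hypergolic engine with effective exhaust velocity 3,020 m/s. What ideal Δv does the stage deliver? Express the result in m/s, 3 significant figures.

Δv ≈ 5930 m/s

Stage wet mass = m₀ − payload = 146,000 − 2,870 = 143,130 kg.
Stage dry mass = ε × stage wet mass = 0.123 × 143,130 = 17,605 kg.
Burnout mass m_f = stage dry + payload = 17,605 + 2,870 = 20,475 kg.
Using Δv = v_e ln(m₀/m_f): Δv = v_e · ln(146,000/20,475) = 3020.0 × ln(7.131) = 3020.0 × 1.9644 ≈ 5932 m/s.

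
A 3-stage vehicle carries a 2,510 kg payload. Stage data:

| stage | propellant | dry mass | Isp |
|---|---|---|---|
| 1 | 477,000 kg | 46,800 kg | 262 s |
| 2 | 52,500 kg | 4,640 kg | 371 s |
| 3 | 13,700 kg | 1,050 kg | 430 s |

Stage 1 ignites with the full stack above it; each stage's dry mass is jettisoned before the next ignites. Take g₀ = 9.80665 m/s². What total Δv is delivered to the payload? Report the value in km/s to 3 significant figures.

Δv ≈ 15.2 km/s

Ignition mass of stage 1 = 477,000+46,800 + 52,500+4,640 + 13,700+1,050 + 2,510 = 598,200 kg.
Stage 1: m₀ = 598,200 kg, m_f = 598,200 − 477,000 = 121,200 kg; Δv = 262×9.80665×ln(4.936) = 2569.3×1.5965 ≈ 4102 m/s.
Stage 2: m₀ = 74,400 kg, m_f = 74,400 − 52,500 = 21,900 kg; Δv = 371×9.80665×ln(3.397) = 3638.3×1.2230 ≈ 4449 m/s.
Stage 3: m₀ = 17,260 kg, m_f = 17,260 − 13,700 = 3,560 kg; Δv = 430×9.80665×ln(4.848) = 4216.9×1.5786 ≈ 6657 m/s.
Total Δv = 4102 + 4449 + 6657 = 15208 m/s.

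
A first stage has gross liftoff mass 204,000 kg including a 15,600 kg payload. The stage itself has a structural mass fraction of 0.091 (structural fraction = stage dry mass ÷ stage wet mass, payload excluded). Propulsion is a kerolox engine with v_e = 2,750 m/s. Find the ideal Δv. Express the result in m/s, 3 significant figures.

Stage wet mass = m₀ − payload = 204,000 − 15,600 = 188,400 kg.
Stage dry mass = ε × stage wet mass = 0.091 × 188,400 = 17,144.4 kg.
Burnout mass m_f = stage dry + payload = 17,144.4 + 15,600 = 32,744.4 kg.
Rocket equation: Δv = v_e · ln(204,000/32,744.4) = 2750.0 × ln(6.23) = 2750.0 × 1.8294 ≈ 5031 m/s.

Δv ≈ 5030 m/s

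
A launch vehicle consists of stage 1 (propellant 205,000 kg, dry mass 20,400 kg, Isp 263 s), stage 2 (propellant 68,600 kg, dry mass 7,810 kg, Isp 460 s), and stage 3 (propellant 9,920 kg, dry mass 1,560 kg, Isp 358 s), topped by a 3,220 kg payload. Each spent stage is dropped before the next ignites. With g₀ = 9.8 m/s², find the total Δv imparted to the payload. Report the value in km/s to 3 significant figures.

Ignition mass of stage 1 = 205,000+20,400 + 68,600+7,810 + 9,920+1,560 + 3,220 = 316,510 kg.
Stage 1: m₀ = 316,510 kg, m_f = 316,510 − 205,000 = 111,510 kg; Δv = 263×9.8×ln(2.838) = 2577.4×1.0432 ≈ 2689 m/s.
Stage 2: m₀ = 91,110 kg, m_f = 91,110 − 68,600 = 22,510 kg; Δv = 460×9.8×ln(4.048) = 4508.0×1.3981 ≈ 6303 m/s.
Stage 3: m₀ = 14,700 kg, m_f = 14,700 − 9,920 = 4,780 kg; Δv = 358×9.8×ln(3.075) = 3508.4×1.1234 ≈ 3941 m/s.
Total Δv = 2689 + 6303 + 3941 = 12933 m/s.

Δv ≈ 12.9 km/s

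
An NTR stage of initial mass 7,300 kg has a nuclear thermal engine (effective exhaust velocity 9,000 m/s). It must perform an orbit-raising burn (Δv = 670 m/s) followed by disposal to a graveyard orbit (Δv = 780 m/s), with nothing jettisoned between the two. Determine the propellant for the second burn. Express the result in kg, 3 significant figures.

propellant for the second burn ≈ 563 kg

After the first burn: m = 7300 × exp(−670/9000.0) = 7300 × 0.92826 = 6,776.3 kg.
After the second burn: m = 6,776.3 × exp(−780/9000.0) = 6,776.3 × 0.91698 = 6,213.73 kg.
Second-burn propellant = 6,776.3 − 6,213.73 = 562.57 kg.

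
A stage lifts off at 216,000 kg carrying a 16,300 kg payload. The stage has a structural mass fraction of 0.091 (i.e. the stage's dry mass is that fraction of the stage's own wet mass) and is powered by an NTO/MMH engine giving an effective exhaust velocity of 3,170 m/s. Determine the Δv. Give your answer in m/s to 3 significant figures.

Stage wet mass = m₀ − payload = 216,000 − 16,300 = 199,700 kg.
Stage dry mass = ε × stage wet mass = 0.091 × 199,700 = 18,172.7 kg.
Burnout mass m_f = stage dry + payload = 18,172.7 + 16,300 = 34,472.7 kg.
From the ideal rocket equation, Δv = v_e · ln(216,000/34,472.7) = 3170.0 × ln(6.266) = 3170.0 × 1.8351 ≈ 5817 m/s.

Δv ≈ 5820 m/s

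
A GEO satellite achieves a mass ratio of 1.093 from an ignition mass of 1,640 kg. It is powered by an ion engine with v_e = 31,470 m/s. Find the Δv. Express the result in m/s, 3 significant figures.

Δv ≈ 2800 m/s

By the Tsiolkovsky rocket equation, Δv = v_e · ln(1.093) = 31470.0 × 0.0889 ≈ 2798.5 m/s.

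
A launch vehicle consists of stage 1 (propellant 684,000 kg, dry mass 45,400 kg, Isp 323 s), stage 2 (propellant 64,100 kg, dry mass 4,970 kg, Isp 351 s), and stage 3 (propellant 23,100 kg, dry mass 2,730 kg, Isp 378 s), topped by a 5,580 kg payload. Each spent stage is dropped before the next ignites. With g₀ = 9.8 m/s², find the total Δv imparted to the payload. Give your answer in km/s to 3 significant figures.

Ignition mass of stage 1 = 684,000+45,400 + 64,100+4,970 + 23,100+2,730 + 5,580 = 829,880 kg.
Stage 1: m₀ = 829,880 kg, m_f = 829,880 − 684,000 = 145,880 kg; Δv = 323×9.8×ln(5.689) = 3165.4×1.7385 ≈ 5503 m/s.
Stage 2: m₀ = 100,480 kg, m_f = 100,480 − 64,100 = 36,380 kg; Δv = 351×9.8×ln(2.762) = 3439.8×1.0159 ≈ 3495 m/s.
Stage 3: m₀ = 31,410 kg, m_f = 31,410 − 23,100 = 8,310 kg; Δv = 378×9.8×ln(3.78) = 3704.4×1.3297 ≈ 4926 m/s.
Total Δv = 5503 + 3495 + 4926 = 13924 m/s.

Δv ≈ 13.9 km/s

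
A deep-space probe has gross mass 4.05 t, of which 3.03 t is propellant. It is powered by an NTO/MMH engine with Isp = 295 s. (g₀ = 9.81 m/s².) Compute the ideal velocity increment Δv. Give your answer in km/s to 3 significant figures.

Δv ≈ 3.99 km/s

v_e = Isp · g₀ = 295 × 9.81 = 2894.0 m/s.
m_f = m₀ − m_prop = 4.05 − 3.03 = 1.02 t.
Using Δv = v_e ln(m₀/m_f): Δv = v_e · ln(m₀/m_f) = 2894.0 × ln(3.971) = 2894.0 × 1.3789 ≈ 3990.5 m/s.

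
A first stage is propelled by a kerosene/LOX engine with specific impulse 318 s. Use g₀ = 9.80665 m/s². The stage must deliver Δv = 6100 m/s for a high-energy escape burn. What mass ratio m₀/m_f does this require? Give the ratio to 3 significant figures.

v_e = Isp · g₀ = 318 × 9.80665 = 3118.5 m/s.
m₀/m_f = exp(Δv / v_e) = exp(6100 / 3118.5) = exp(1.9561) = 7.0714.

mass ratio ≈ 7.07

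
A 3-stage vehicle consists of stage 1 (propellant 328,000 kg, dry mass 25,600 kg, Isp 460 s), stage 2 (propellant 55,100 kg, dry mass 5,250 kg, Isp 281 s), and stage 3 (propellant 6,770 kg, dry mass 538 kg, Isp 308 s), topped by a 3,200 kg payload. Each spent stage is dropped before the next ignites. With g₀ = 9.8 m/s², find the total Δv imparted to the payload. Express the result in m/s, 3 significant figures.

Δv ≈ 13900 m/s

Ignition mass of stage 1 = 328,000+25,600 + 55,100+5,250 + 6,770+538 + 3,200 = 424,458 kg.
Stage 1: m₀ = 424,458 kg, m_f = 424,458 − 328,000 = 96,458 kg; Δv = 460×9.8×ln(4.4) = 4508.0×1.4817 ≈ 6680 m/s.
Stage 2: m₀ = 70,858 kg, m_f = 70,858 − 55,100 = 15,758 kg; Δv = 281×9.8×ln(4.497) = 2753.8×1.5033 ≈ 4140 m/s.
Stage 3: m₀ = 10,508 kg, m_f = 10,508 − 6,770 = 3,738 kg; Δv = 308×9.8×ln(2.811) = 3018.4×1.0336 ≈ 3120 m/s.
Total Δv = 6680 + 4140 + 3120 = 13940 m/s.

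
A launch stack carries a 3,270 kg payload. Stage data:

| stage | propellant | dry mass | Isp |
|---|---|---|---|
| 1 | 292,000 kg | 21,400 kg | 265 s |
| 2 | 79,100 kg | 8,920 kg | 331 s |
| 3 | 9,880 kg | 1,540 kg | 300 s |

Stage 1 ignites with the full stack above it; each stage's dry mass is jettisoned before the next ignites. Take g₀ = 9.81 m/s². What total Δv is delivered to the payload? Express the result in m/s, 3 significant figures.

Ignition mass of stage 1 = 292,000+21,400 + 79,100+8,920 + 9,880+1,540 + 3,270 = 416,110 kg.
Stage 1: m₀ = 416,110 kg, m_f = 416,110 − 292,000 = 124,110 kg; Δv = 265×9.81×ln(3.353) = 2599.7×1.2098 ≈ 3145 m/s.
Stage 2: m₀ = 102,710 kg, m_f = 102,710 − 79,100 = 23,610 kg; Δv = 331×9.81×ln(4.35) = 3247.1×1.4702 ≈ 4774 m/s.
Stage 3: m₀ = 14,690 kg, m_f = 14,690 − 9,880 = 4,810 kg; Δv = 300×9.81×ln(3.054) = 2943.0×1.1165 ≈ 3286 m/s.
Total Δv = 3145 + 4774 + 3286 = 11205 m/s.

Δv ≈ 11200 m/s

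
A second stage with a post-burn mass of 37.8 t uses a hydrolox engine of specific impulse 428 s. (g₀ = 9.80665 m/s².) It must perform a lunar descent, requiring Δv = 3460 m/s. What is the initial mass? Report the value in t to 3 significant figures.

v_e = Isp · g₀ = 428 × 9.80665 = 4197.2 m/s.
Rocket equation: m₀/m_f = exp(Δv / v_e) = exp(3460 / 4197.2) = exp(0.8244) = 2.2804.
m₀ = m_f × 2.2804 = 37.8 × 2.2804 = 86.1991 t.

initial mass ≈ 86.2 t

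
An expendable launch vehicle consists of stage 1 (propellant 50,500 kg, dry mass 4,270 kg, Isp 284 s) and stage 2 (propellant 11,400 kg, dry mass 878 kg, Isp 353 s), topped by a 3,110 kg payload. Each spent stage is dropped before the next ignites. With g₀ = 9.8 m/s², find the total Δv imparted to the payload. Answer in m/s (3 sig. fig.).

Δv ≈ 8210 m/s

Ignition mass of stage 1 = 50,500+4,270 + 11,400+878 + 3,110 = 70,158 kg.
Stage 1: m₀ = 70,158 kg, m_f = 70,158 − 50,500 = 19,658 kg; Δv = 284×9.8×ln(3.569) = 2783.2×1.2723 ≈ 3541 m/s.
Stage 2: m₀ = 15,388 kg, m_f = 15,388 − 11,400 = 3,988 kg; Δv = 353×9.8×ln(3.859) = 3459.4×1.3503 ≈ 4671 m/s.
Total Δv = 3541 + 4671 = 8212 m/s.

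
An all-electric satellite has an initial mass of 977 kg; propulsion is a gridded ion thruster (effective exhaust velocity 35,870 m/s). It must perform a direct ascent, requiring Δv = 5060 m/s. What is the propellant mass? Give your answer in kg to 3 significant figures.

m₀/m_f = exp(Δv / v_e) = exp(5060 / 35870.0) = exp(0.1411) = 1.1515.
m_f = 977 / 1.1515 = 848.459 kg, so propellant = m₀ − m_f = 977 − 848.459 = 128.541 kg.

propellant mass ≈ 129 kg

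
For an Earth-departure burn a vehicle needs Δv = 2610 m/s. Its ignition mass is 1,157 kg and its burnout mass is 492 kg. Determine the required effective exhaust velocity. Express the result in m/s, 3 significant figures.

ln(m₀/m_f) = ln(1157/492) = ln(2.352) = 0.8551.
Rocket equation: v_e = Δv / ln(m₀/m_f) = 2610 / 0.8551 = 3052.2 m/s.

v_e ≈ 3050 m/s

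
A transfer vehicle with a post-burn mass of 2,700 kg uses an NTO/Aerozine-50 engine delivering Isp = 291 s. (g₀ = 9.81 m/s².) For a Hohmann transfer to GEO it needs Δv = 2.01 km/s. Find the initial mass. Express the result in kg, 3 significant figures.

v_e = Isp · g₀ = 291 × 9.81 = 2854.7 m/s.
Rocket equation: m₀/m_f = exp(Δv / v_e) = exp(2010 / 2854.7) = exp(0.7041) = 2.0220.
m₀ = m_f × 2.0220 = 2,700 × 2.0220 = 5,459.4 kg.

initial mass ≈ 5460 kg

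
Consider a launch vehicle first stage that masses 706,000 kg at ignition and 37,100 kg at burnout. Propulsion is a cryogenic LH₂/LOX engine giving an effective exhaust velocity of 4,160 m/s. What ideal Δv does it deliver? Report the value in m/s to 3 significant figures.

Δv = v_e · ln(m₀/m_f) = 4160.0 × ln(19.03) = 4160.0 × 2.9460 ≈ 12255.4 m/s.

Δv ≈ 12300 m/s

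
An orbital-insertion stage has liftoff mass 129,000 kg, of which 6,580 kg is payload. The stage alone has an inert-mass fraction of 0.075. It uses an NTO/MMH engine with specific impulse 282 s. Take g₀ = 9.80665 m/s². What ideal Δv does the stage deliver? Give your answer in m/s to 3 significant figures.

Stage wet mass = m₀ − payload = 129,000 − 6,580 = 122,420 kg.
Stage dry mass = ε × stage wet mass = 0.075 × 122,420 = 9,181.5 kg.
Burnout mass m_f = stage dry + payload = 9,181.5 + 6,580 = 15,761.5 kg.
v_e = Isp · g₀ = 282 × 9.80665 = 2765.5 m/s.
Rocket equation: Δv = v_e · ln(129,000/15,761.5) = 2765.5 × ln(8.185) = 2765.5 × 2.1022 ≈ 5814 m/s.

Δv ≈ 5810 m/s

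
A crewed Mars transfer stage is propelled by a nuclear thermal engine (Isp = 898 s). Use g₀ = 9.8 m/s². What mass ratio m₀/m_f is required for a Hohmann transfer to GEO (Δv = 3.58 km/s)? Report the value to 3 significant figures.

v_e = Isp · g₀ = 898 × 9.8 = 8800.4 m/s.
Using Δv = v_e ln(m₀/m_f): m₀/m_f = exp(Δv / v_e) = exp(3580 / 8800.4) = exp(0.4068) = 1.5020.

mass ratio ≈ 1.50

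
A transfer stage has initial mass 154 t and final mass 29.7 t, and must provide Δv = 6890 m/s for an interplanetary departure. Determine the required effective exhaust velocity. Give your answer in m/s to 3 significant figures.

ln(m₀/m_f) = ln(154000/29700) = ln(5.185) = 1.6458.
Using Δv = v_e ln(m₀/m_f): v_e = Δv / ln(m₀/m_f) = 6890 / 1.6458 = 4186.4 m/s.

v_e ≈ 4190 m/s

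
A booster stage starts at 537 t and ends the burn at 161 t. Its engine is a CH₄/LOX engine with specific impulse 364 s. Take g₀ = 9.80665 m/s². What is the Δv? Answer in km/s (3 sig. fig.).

Δv ≈ 4.30 km/s

v_e = Isp · g₀ = 364 × 9.80665 = 3569.6 m/s.
Δv = v_e · ln(m₀/m_f) = 3569.6 × ln(3.335) = 3569.6 × 1.2046 ≈ 4299.9 m/s.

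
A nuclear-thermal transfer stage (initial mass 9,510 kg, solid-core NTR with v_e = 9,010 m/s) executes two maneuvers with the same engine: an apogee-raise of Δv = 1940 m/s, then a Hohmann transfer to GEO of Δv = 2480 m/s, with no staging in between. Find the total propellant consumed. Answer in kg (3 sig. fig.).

After the first burn: m = 9510 × exp(−1940/9010.0) = 9510 × 0.80629 = 7,667.82 kg.
After the second burn: m = 7,667.82 × exp(−2480/9010.0) = 7,667.82 × 0.75938 = 5,822.79 kg.
Total propellant = m₀ − m_final = 9510 − 5,822.79 = 3,687.21 kg.

total propellant consumed ≈ 3690 kg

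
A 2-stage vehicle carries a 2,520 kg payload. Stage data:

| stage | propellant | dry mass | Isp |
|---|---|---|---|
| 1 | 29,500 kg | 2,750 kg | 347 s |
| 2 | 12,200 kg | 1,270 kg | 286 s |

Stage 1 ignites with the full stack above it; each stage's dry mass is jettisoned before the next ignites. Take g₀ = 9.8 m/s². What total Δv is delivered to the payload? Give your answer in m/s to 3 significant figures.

Δv ≈ 7250 m/s

Ignition mass of stage 1 = 29,500+2,750 + 12,200+1,270 + 2,520 = 48,240 kg.
Stage 1: m₀ = 48,240 kg, m_f = 48,240 − 29,500 = 18,740 kg; Δv = 347×9.8×ln(2.574) = 3400.6×0.9455 ≈ 3215 m/s.
Stage 2: m₀ = 15,990 kg, m_f = 15,990 − 12,200 = 3,790 kg; Δv = 286×9.8×ln(4.219) = 2802.8×1.4396 ≈ 4035 m/s.
Total Δv = 3215 + 4035 = 7250 m/s.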